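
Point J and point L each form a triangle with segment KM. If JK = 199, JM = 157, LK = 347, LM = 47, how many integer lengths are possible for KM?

From triangle JKM: 42 < KM < 356.
From triangle LKM: 300 < KM < 394.
Intersection: 300 < KM < 356, so integers 301 through 355: 55 values.

55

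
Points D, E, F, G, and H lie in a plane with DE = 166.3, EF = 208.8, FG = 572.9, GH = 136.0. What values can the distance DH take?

61.8 ≤ DH ≤ 1084.0

The maximum is all hops collinear in one direction: 166.3 + 208.8 + 572.9 + 136.0 = 1084.0.
The longest hop is 572.9; the others sum to 511.1. Folding the others back against it leaves at least 572.9 − 511.1 = 61.8.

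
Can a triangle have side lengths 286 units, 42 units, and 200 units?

The longest side is 286, but the other two sum to only 242.
242 < 286, so the triangle inequality fails.

No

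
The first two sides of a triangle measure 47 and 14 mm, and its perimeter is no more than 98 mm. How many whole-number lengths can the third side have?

4

Triangle inequality: 33 < x < 61. Perimeter ≤ 98 gives x ≤ 98 − 47 − 14 = 37.
So 33 < x ≤ 37; integers 34 through 37: 4 values.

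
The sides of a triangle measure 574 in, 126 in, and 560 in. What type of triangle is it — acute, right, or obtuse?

Compare the square of the longest side to the sum of squares of the other two: 126² + 560² = 329476 = 574².

right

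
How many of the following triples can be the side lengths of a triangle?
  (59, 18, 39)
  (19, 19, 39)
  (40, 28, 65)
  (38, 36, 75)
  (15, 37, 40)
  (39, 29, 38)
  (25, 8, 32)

(18,39,59): 18+39 ≤ 59 → not valid
(19,19,39): 19+19 ≤ 39 → not valid
(28,40,65): 28+40 > 65 → valid
(36,38,75): 36+38 ≤ 75 → not valid
(15,37,40): 15+37 > 40 → valid
(29,38,39): 29+38 > 39 → valid
(8,25,32): 8+25 > 32 → valid
4 of the 7 triples form a triangle.

4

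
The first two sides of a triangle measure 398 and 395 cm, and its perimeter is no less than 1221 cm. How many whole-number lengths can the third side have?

365

Triangle inequality: 3 < x < 793. Perimeter ≥ 1221 gives x ≥ 1221 − 398 − 395 = 428.
So 428 ≤ x < 793; integers 428 through 792: 365 values.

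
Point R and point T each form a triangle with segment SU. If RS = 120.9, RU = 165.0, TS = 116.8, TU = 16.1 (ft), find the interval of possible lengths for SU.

From triangle RSU: |120.9 − 165.0| < SU < 120.9 + 165.0, i.e. 44.1 < SU < 285.9.
From triangle TSU: 100.7 < SU < 132.9.
Both must hold, so SU lies in the intersection.

100.7 < SU < 132.9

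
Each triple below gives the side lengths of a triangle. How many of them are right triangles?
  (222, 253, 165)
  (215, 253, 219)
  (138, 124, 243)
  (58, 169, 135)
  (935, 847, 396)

(222,253,165): 165²+222² = 76509 > 64009 = 253² → acute
(215,253,219): 215²+219² = 94186 > 64009 = 253² → acute
(138,124,243): 124²+138² = 34420 < 59049 = 243² → obtuse
(58,169,135): 58²+135² = 21589 < 28561 = 169² → obtuse
(935,847,396): 396²+847² = 874225 = 935² → right
1 of the 5 is right.

1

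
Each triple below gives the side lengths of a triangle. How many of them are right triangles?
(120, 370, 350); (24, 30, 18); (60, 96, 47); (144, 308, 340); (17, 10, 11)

(120,370,350): 120²+350² = 136900 = 370² → right
(24,30,18): 18²+24² = 900 = 30² → right
(60,96,47): 47²+60² = 5809 < 9216 = 96² → obtuse
(144,308,340): 144²+308² = 115600 = 340² → right
(17,10,11): 10²+11² = 221 < 289 = 17² → obtuse
3 of the 5 are right.

3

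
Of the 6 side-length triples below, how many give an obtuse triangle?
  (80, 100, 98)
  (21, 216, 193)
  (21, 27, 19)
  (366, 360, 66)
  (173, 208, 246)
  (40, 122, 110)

(80,100,98): 80²+98² = 16004 > 10000 = 100² → acute
(21,216,193): 21+193 ≤ 216, not a triangle
(21,27,19): 19²+21² = 802 > 729 = 27² → acute
(366,360,66): 66²+360² = 133956 = 366² → right
(173,208,246): 173²+208² = 73193 > 60516 = 246² → acute
(40,122,110): 40²+110² = 13700 < 14884 = 122² → obtuse
1 of the 6 is obtuse.

1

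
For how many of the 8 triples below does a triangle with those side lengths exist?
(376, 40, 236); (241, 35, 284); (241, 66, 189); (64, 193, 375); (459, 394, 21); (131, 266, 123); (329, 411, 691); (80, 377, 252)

(40,236,376): 40+236 ≤ 376 → not valid
(35,241,284): 35+241 ≤ 284 → not valid
(66,189,241): 66+189 > 241 → valid
(64,193,375): 64+193 ≤ 375 → not valid
(21,394,459): 21+394 ≤ 459 → not valid
(123,131,266): 123+131 ≤ 266 → not valid
(329,411,691): 329+411 > 691 → valid
(80,252,377): 80+252 ≤ 377 → not valid
2 of the 8 triples form a triangle.

2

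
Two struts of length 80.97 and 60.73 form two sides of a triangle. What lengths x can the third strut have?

20.24 < x < 141.70

By the triangle inequality, x must be less than 80.97 + 60.73 = 141.70 and greater than |80.97 − 60.73| = 20.24.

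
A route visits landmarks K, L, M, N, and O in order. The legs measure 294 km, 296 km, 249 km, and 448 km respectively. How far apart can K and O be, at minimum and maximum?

0 ≤ KO ≤ 1287 km

The maximum is all hops collinear in one direction: 294 + 296 + 249 + 448 = 1287.
The longest hop is 448; the others sum to 839. Since 448 ≤ 839, the path can fold back on itself completely, so the minimum distance is 0.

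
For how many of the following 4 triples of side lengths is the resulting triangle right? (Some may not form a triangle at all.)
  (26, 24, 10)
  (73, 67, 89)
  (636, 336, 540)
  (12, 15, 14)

(26,24,10): 10²+24² = 676 = 26² → right
(73,67,89): 67²+73² = 9818 > 7921 = 89² → acute
(636,336,540): 336²+540² = 404496 = 636² → right
(12,15,14): 12²+14² = 340 > 225 = 15² → acute
2 of the 4 are right.

2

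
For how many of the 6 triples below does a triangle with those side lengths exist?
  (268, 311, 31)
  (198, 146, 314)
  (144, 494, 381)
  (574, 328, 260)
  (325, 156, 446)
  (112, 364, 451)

5

(31,268,311): 31+268 ≤ 311 → not valid
(146,198,314): 146+198 > 314 → valid
(144,381,494): 144+381 > 494 → valid
(260,328,574): 260+328 > 574 → valid
(156,325,446): 156+325 > 446 → valid
(112,364,451): 112+364 > 451 → valid
5 of the 6 triples form a triangle.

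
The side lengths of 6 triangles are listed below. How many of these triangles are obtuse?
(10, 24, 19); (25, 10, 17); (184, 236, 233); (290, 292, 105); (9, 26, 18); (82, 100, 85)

(10,24,19): 10²+19² = 461 < 576 = 24² → obtuse
(25,10,17): 10²+17² = 389 < 625 = 25² → obtuse
(184,236,233): 184²+233² = 88145 > 55696 = 236² → acute
(290,292,105): 105²+290² = 95125 > 85264 = 292² → acute
(9,26,18): 9²+18² = 405 < 676 = 26² → obtuse
(82,100,85): 82²+85² = 13949 > 10000 = 100² → acute
3 of the 6 are obtuse.

3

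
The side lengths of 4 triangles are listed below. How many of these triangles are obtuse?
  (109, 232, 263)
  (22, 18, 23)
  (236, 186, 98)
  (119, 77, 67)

3

(109,232,263): 109²+232² = 65705 < 69169 = 263² → obtuse
(22,18,23): 18²+22² = 808 > 529 = 23² → acute
(236,186,98): 98²+186² = 44200 < 55696 = 236² → obtuse
(119,77,67): 67²+77² = 10418 < 14161 = 119² → obtuse
3 of the 4 are obtuse.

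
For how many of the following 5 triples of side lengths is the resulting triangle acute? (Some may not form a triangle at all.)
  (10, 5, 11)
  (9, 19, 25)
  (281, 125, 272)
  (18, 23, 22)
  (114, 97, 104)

4

(10,5,11): 5²+10² = 125 > 121 = 11² → acute
(9,19,25): 9²+19² = 442 < 625 = 25² → obtuse
(281,125,272): 125²+272² = 89609 > 78961 = 281² → acute
(18,23,22): 18²+22² = 808 > 529 = 23² → acute
(114,97,104): 97²+104² = 20225 > 12996 = 114² → acute
4 of the 5 are acute.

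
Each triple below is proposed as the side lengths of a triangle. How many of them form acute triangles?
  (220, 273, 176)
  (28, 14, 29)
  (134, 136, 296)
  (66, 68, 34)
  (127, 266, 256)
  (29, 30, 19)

5

(220,273,176): 176²+220² = 79376 > 74529 = 273² → acute
(28,14,29): 14²+28² = 980 > 841 = 29² → acute
(134,136,296): 134+136 ≤ 296, not a triangle
(66,68,34): 34²+66² = 5512 > 4624 = 68² → acute
(127,266,256): 127²+256² = 81665 > 70756 = 266² → acute
(29,30,19): 19²+29² = 1202 > 900 = 30² → acute
5 of the 6 are acute.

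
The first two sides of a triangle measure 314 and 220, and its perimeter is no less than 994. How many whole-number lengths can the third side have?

Triangle inequality: 94 < x < 534. Perimeter ≥ 994 gives x ≥ 994 − 314 − 220 = 460.
So 460 ≤ x < 534; integers 460 through 533: 74 values.

74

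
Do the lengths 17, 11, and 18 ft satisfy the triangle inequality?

Yes

The longest side is 18, and the other two sum to 28.
Since 28 > 18, the triangle inequality holds.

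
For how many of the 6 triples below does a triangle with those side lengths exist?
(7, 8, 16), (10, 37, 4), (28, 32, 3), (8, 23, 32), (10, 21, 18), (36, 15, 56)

1

(7,8,16): 7+8 ≤ 16 → not valid
(4,10,37): 4+10 ≤ 37 → not valid
(3,28,32): 3+28 ≤ 32 → not valid
(8,23,32): 8+23 ≤ 32 → not valid
(10,18,21): 10+18 > 21 → valid
(15,36,56): 15+36 ≤ 56 → not valid
1 of the 6 triples forms a triangle.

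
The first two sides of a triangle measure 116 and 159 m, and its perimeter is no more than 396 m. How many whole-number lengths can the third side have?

78

Triangle inequality: 43 < x < 275. Perimeter ≤ 396 gives x ≤ 396 − 116 − 159 = 121.
So 43 < x ≤ 121; integers 44 through 121: 78 values.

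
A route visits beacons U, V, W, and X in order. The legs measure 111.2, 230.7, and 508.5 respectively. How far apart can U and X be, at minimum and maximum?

166.6 ≤ UX ≤ 850.4

The maximum is all hops collinear in one direction: 111.2 + 230.7 + 508.5 = 850.4.
The longest hop is 508.5; the others sum to 341.9. Folding the others back against it leaves at least 508.5 − 341.9 = 166.6.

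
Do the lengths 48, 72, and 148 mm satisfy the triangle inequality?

The longest side is 148, but the other two sum to only 120.
120 < 148, so the triangle inequality fails.

No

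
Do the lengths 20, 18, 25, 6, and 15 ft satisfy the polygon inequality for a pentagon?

A pentagon exists iff every side is shorter than the sum of the others — equivalently, the longest side is less than the sum of the rest.
Longest side 25 < 59 (sum of the remaining 4), so yes.

Yes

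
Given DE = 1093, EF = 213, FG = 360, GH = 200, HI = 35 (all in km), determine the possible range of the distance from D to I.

285 ≤ DI ≤ 1901 km

The maximum is all hops collinear in one direction: 1093 + 213 + 360 + 200 + 35 = 1901.
The longest hop is 1093; the others sum to 808. Folding the others back against it leaves at least 1093 − 808 = 285.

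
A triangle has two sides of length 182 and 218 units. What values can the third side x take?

36 < x < 400 (units)

By the triangle inequality, x must be less than 182 + 218 = 400 and greater than |182 − 218| = 36.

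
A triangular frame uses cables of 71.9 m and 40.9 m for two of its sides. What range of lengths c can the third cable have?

31.0 < c < 112.8

By the triangle inequality, c must be less than 71.9 + 40.9 = 112.8 and greater than |71.9 − 40.9| = 31.0.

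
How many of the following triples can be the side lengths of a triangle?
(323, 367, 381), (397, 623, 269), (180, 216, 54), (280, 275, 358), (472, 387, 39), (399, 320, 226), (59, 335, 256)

5

(323,367,381): 323+367 > 381 → valid
(269,397,623): 269+397 > 623 → valid
(54,180,216): 54+180 > 216 → valid
(275,280,358): 275+280 > 358 → valid
(39,387,472): 39+387 ≤ 472 → not valid
(226,320,399): 226+320 > 399 → valid
(59,256,335): 59+256 ≤ 335 → not valid
5 of the 7 triples form a triangle.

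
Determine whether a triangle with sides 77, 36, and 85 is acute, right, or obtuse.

right

Compare the square of the longest side to the sum of squares of the other two: 36² + 77² = 7225 = 85².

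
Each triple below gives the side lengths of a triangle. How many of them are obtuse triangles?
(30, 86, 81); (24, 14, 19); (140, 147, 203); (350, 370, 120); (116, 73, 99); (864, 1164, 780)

1

(30,86,81): 30²+81² = 7461 > 7396 = 86² → acute
(24,14,19): 14²+19² = 557 < 576 = 24² → obtuse
(140,147,203): 140²+147² = 41209 = 203² → right
(350,370,120): 120²+350² = 136900 = 370² → right
(116,73,99): 73²+99² = 15130 > 13456 = 116² → acute
(864,1164,780): 780²+864² = 1354896 = 1164² → right
1 of the 6 is obtuse.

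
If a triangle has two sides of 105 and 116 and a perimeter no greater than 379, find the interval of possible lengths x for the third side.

Triangle inequality alone gives 11 < x < 221.
The perimeter condition gives x ≤ 379 − 105 − 116 = 158.
Intersecting the two: 11 < x ≤ 158.

11 < x ≤ 158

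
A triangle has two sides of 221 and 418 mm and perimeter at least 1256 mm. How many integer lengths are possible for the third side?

Triangle inequality: 197 < x < 639. Perimeter ≥ 1256 gives x ≥ 1256 − 221 − 418 = 617.
So 617 ≤ x < 639; integers 617 through 638: 22 values.

22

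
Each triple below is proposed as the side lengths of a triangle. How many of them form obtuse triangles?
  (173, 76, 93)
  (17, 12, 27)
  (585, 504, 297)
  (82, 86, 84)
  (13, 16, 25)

2

(173,76,93): 76+93 ≤ 173, not a triangle
(17,12,27): 12²+17² = 433 < 729 = 27² → obtuse
(585,504,297): 297²+504² = 342225 = 585² → right
(82,86,84): 82²+84² = 13780 > 7396 = 86² → acute
(13,16,25): 13²+16² = 425 < 625 = 25² → obtuse
2 of the 5 are obtuse.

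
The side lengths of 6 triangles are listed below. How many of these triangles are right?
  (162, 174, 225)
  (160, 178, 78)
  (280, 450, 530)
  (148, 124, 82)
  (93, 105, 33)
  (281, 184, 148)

2

(162,174,225): 162²+174² = 56520 > 50625 = 225² → acute
(160,178,78): 78²+160² = 31684 = 178² → right
(280,450,530): 280²+450² = 280900 = 530² → right
(148,124,82): 82²+124² = 22100 > 21904 = 148² → acute
(93,105,33): 33²+93² = 9738 < 11025 = 105² → obtuse
(281,184,148): 148²+184² = 55760 < 78961 = 281² → obtuse
2 of the 6 are right.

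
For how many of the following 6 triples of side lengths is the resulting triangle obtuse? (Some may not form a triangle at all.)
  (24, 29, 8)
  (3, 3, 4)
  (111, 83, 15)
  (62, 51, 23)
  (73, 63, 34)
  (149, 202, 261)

(24,29,8): 8²+24² = 640 < 841 = 29² → obtuse
(3,3,4): 3²+3² = 18 > 16 = 4² → acute
(111,83,15): 15+83 ≤ 111, not a triangle
(62,51,23): 23²+51² = 3130 < 3844 = 62² → obtuse
(73,63,34): 34²+63² = 5125 < 5329 = 73² → obtuse
(149,202,261): 149²+202² = 63005 < 68121 = 261² → obtuse
4 of the 6 are obtuse.

4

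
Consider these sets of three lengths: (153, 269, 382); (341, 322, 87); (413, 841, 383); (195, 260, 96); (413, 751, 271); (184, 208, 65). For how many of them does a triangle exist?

(153,269,382): 153+269 > 382 → valid
(87,322,341): 87+322 > 341 → valid
(383,413,841): 383+413 ≤ 841 → not valid
(96,195,260): 96+195 > 260 → valid
(271,413,751): 271+413 ≤ 751 → not valid
(65,184,208): 65+184 > 208 → valid
4 of the 6 triples form a triangle.

4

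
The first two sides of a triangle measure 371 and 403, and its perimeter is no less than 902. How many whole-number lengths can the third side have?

Triangle inequality: 32 < x < 774. Perimeter ≥ 902 gives x ≥ 902 − 371 − 403 = 128.
So 128 ≤ x < 774; integers 128 through 773: 646 values.

646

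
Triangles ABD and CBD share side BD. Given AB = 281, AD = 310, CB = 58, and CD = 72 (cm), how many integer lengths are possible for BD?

From triangle ABD: 29 < BD < 591.
From triangle CBD: 14 < BD < 130.
Intersection: 29 < BD < 130, so integers 30 through 129: 100 values.

100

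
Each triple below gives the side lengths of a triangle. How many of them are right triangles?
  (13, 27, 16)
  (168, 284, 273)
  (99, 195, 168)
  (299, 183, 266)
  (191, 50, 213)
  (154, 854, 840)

2

(13,27,16): 13²+16² = 425 < 729 = 27² → obtuse
(168,284,273): 168²+273² = 102753 > 80656 = 284² → acute
(99,195,168): 99²+168² = 38025 = 195² → right
(299,183,266): 183²+266² = 104245 > 89401 = 299² → acute
(191,50,213): 50²+191² = 38981 < 45369 = 213² → obtuse
(154,854,840): 154²+840² = 729316 = 854² → right
2 of the 6 are right.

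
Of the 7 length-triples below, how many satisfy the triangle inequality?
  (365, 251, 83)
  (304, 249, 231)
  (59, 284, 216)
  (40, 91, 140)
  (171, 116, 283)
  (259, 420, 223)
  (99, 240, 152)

(83,251,365): 83+251 ≤ 365 → not valid
(231,249,304): 231+249 > 304 → valid
(59,216,284): 59+216 ≤ 284 → not valid
(40,91,140): 40+91 ≤ 140 → not valid
(116,171,283): 116+171 > 283 → valid
(223,259,420): 223+259 > 420 → valid
(99,152,240): 99+152 > 240 → valid
4 of the 7 triples form a triangle.

4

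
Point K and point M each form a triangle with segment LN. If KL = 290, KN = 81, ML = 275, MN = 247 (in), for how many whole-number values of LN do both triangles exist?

From triangle KLN: 209 < LN < 371.
From triangle MLN: 28 < LN < 522.
Intersection: 209 < LN < 371, so integers 210 through 370: 161 values.

161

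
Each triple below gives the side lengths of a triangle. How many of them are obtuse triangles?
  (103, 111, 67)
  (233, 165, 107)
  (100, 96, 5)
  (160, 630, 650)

(103,111,67): 67²+103² = 15098 > 12321 = 111² → acute
(233,165,107): 107²+165² = 38674 < 54289 = 233² → obtuse
(100,96,5): 5²+96² = 9241 < 10000 = 100² → obtuse
(160,630,650): 160²+630² = 422500 = 650² → right
2 of the 4 are obtuse.

2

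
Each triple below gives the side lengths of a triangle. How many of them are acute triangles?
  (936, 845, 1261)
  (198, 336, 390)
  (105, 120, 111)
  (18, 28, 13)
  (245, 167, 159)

(936,845,1261): 845²+936² = 1590121 = 1261² → right
(198,336,390): 198²+336² = 152100 = 390² → right
(105,120,111): 105²+111² = 23346 > 14400 = 120² → acute
(18,28,13): 13²+18² = 493 < 784 = 28² → obtuse
(245,167,159): 159²+167² = 53170 < 60025 = 245² → obtuse
1 of the 5 is acute.

1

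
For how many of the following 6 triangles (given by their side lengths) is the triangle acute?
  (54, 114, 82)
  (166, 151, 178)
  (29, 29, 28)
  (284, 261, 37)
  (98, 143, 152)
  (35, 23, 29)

(54,114,82): 54²+82² = 9640 < 12996 = 114² → obtuse
(166,151,178): 151²+166² = 50357 > 31684 = 178² → acute
(29,29,28): 28²+29² = 1625 > 841 = 29² → acute
(284,261,37): 37²+261² = 69490 < 80656 = 284² → obtuse
(98,143,152): 98²+143² = 30053 > 23104 = 152² → acute
(35,23,29): 23²+29² = 1370 > 1225 = 35² → acute
4 of the 6 are acute.

4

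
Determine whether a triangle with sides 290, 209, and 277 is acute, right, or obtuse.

acute

Compare the square of the longest side to the sum of squares of the other two: 209² + 277² = 120410 > 84100 = 290².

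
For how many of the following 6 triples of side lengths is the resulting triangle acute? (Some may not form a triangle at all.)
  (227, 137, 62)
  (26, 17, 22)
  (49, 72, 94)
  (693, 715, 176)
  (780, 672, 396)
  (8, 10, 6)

(227,137,62): 62+137 ≤ 227, not a triangle
(26,17,22): 17²+22² = 773 > 676 = 26² → acute
(49,72,94): 49²+72² = 7585 < 8836 = 94² → obtuse
(693,715,176): 176²+693² = 511225 = 715² → right
(780,672,396): 396²+672² = 608400 = 780² → right
(8,10,6): 6²+8² = 100 = 10² → right
1 of the 6 is acute.

1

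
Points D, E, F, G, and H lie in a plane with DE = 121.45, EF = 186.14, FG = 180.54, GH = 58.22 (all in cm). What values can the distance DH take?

0 ≤ DH ≤ 546.35 cm

The maximum is all hops collinear in one direction: 121.45 + 186.14 + 180.54 + 58.22 = 546.35.
The longest hop is 186.14; the others sum to 360.21. Since 186.14 ≤ 360.21, the path can fold back on itself completely, so the minimum distance is 0.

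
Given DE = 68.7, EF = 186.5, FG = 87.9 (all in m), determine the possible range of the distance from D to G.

The maximum is all hops collinear in one direction: 68.7 + 186.5 + 87.9 = 343.1.
The longest hop is 186.5; the others sum to 156.6. Folding the others back against it leaves at least 186.5 − 156.6 = 29.9.

29.9 ≤ DG ≤ 343.1 m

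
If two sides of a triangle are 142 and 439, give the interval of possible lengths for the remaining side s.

By the triangle inequality, s must be less than 142 + 439 = 581 and greater than |142 − 439| = 297.

297 < s < 581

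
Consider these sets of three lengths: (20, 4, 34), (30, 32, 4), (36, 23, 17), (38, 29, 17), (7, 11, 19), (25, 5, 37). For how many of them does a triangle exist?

3

(4,20,34): 4+20 ≤ 34 → not valid
(4,30,32): 4+30 > 32 → valid
(17,23,36): 17+23 > 36 → valid
(17,29,38): 17+29 > 38 → valid
(7,11,19): 7+11 ≤ 19 → not valid
(5,25,37): 5+25 ≤ 37 → not valid
3 of the 6 triples form a triangle.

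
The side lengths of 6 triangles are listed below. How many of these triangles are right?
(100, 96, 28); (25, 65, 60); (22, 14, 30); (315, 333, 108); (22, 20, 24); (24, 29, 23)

(100,96,28): 28²+96² = 10000 = 100² → right
(25,65,60): 25²+60² = 4225 = 65² → right
(22,14,30): 14²+22² = 680 < 900 = 30² → obtuse
(315,333,108): 108²+315² = 110889 = 333² → right
(22,20,24): 20²+22² = 884 > 576 = 24² → acute
(24,29,23): 23²+24² = 1105 > 841 = 29² → acute
3 of the 6 are right.

3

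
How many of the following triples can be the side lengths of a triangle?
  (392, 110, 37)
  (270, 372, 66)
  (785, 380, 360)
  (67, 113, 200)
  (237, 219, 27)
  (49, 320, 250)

1

(37,110,392): 37+110 ≤ 392 → not valid
(66,270,372): 66+270 ≤ 372 → not valid
(360,380,785): 360+380 ≤ 785 → not valid
(67,113,200): 67+113 ≤ 200 → not valid
(27,219,237): 27+219 > 237 → valid
(49,250,320): 49+250 ≤ 320 → not valid
1 of the 6 triples forms a triangle.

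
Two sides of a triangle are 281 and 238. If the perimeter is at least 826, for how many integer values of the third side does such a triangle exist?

212

Triangle inequality: 43 < x < 519. Perimeter ≥ 826 gives x ≥ 826 − 281 − 238 = 307.
So 307 ≤ x < 519; integers 307 through 518: 212 values.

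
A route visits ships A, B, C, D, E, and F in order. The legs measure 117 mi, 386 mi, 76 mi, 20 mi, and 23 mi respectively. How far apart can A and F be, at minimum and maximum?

The maximum is all hops collinear in one direction: 117 + 386 + 76 + 20 + 23 = 622.
The longest hop is 386; the others sum to 236. Folding the others back against it leaves at least 386 − 236 = 150.

150 ≤ AF ≤ 622 mi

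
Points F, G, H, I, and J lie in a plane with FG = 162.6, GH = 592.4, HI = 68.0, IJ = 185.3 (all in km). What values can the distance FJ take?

The maximum is all hops collinear in one direction: 162.6 + 592.4 + 68.0 + 185.3 = 1008.3.
The longest hop is 592.4; the others sum to 415.9. Folding the others back against it leaves at least 592.4 − 415.9 = 176.5.

176.5 ≤ FJ ≤ 1008.3 km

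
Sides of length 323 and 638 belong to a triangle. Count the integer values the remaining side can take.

645

The third side lies in the open interval (315, 961).
Integers from 316 to 960 inclusive: 960 − 316 + 1 = 645.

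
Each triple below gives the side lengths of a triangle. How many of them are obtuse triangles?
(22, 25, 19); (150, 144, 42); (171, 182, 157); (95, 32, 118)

(22,25,19): 19²+22² = 845 > 625 = 25² → acute
(150,144,42): 42²+144² = 22500 = 150² → right
(171,182,157): 157²+171² = 53890 > 33124 = 182² → acute
(95,32,118): 32²+95² = 10049 < 13924 = 118² → obtuse
1 of the 4 is obtuse.

1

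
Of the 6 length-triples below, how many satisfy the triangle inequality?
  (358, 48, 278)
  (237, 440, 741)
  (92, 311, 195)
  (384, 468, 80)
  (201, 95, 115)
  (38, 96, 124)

2

(48,278,358): 48+278 ≤ 358 → not valid
(237,440,741): 237+440 ≤ 741 → not valid
(92,195,311): 92+195 ≤ 311 → not valid
(80,384,468): 80+384 ≤ 468 → not valid
(95,115,201): 95+115 > 201 → valid
(38,96,124): 38+96 > 124 → valid
2 of the 6 triples form a triangle.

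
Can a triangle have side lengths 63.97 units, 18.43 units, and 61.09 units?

Yes

The longest side is 63.97, and the other two sum to 79.52.
Since 79.52 > 63.97, the triangle inequality holds.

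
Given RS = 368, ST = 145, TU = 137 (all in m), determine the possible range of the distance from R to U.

86 ≤ RU ≤ 650 m

The maximum is all hops collinear in one direction: 368 + 145 + 137 = 650.
The longest hop is 368; the others sum to 282. Folding the others back against it leaves at least 368 − 282 = 86.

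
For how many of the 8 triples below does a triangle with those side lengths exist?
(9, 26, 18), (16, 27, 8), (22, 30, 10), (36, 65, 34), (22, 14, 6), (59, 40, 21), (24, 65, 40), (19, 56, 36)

4

(9,18,26): 9+18 > 26 → valid
(8,16,27): 8+16 ≤ 27 → not valid
(10,22,30): 10+22 > 30 → valid
(34,36,65): 34+36 > 65 → valid
(6,14,22): 6+14 ≤ 22 → not valid
(21,40,59): 21+40 > 59 → valid
(24,40,65): 24+40 ≤ 65 → not valid
(19,36,56): 19+36 ≤ 56 → not valid
4 of the 8 triples form a triangle.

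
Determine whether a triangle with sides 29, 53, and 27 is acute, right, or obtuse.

Compare the square of the longest side to the sum of squares of the other two: 27² + 29² = 1570 < 2809 = 53².

obtuse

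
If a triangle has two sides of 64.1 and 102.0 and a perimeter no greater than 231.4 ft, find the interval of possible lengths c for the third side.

37.9 < c ≤ 65.3

Triangle inequality alone gives 37.9 < c < 166.1.
The perimeter condition gives c ≤ 231.4 − 64.1 − 102.0 = 65.3.
Intersecting the two: 37.9 < c ≤ 65.3.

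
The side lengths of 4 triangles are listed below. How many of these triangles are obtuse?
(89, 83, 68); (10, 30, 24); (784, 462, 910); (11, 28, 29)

1

(89,83,68): 68²+83² = 11513 > 7921 = 89² → acute
(10,30,24): 10²+24² = 676 < 900 = 30² → obtuse
(784,462,910): 462²+784² = 828100 = 910² → right
(11,28,29): 11²+28² = 905 > 841 = 29² → acute
1 of the 4 is obtuse.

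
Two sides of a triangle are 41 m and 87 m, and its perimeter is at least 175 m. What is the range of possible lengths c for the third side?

47 ≤ c < 128

Triangle inequality alone gives 46 < c < 128.
The perimeter condition gives c ≥ 175 − 41 − 87 = 47.
Intersecting the two: 47 ≤ c < 128.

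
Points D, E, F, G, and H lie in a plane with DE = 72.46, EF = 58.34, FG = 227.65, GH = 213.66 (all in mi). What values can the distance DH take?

The maximum is all hops collinear in one direction: 72.46 + 58.34 + 227.65 + 213.66 = 572.11.
The longest hop is 227.65; the others sum to 344.46. Since 227.65 ≤ 344.46, the path can fold back on itself completely, so the minimum distance is 0.

0 ≤ DH ≤ 572.11 mi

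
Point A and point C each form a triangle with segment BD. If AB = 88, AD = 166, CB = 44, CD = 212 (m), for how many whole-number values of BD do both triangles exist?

From triangle ABD: 78 < BD < 254.
From triangle CBD: 168 < BD < 256.
Intersection: 168 < BD < 254, so integers 169 through 253: 85 values.

85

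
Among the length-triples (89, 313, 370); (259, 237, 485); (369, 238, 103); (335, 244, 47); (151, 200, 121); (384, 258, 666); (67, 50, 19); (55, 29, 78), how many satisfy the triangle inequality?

5

(89,313,370): 89+313 > 370 → valid
(237,259,485): 237+259 > 485 → valid
(103,238,369): 103+238 ≤ 369 → not valid
(47,244,335): 47+244 ≤ 335 → not valid
(121,151,200): 121+151 > 200 → valid
(258,384,666): 258+384 ≤ 666 → not valid
(19,50,67): 19+50 > 67 → valid
(29,55,78): 29+55 > 78 → valid
5 of the 8 triples form a triangle.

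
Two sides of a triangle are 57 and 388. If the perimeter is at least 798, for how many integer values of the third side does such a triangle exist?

92

Triangle inequality: 331 < x < 445. Perimeter ≥ 798 gives x ≥ 798 − 57 − 388 = 353.
So 353 ≤ x < 445; integers 353 through 444: 92 values.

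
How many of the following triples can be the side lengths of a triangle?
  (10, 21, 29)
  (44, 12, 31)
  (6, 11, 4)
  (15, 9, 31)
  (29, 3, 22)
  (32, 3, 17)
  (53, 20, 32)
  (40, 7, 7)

1

(10,21,29): 10+21 > 29 → valid
(12,31,44): 12+31 ≤ 44 → not valid
(4,6,11): 4+6 ≤ 11 → not valid
(9,15,31): 9+15 ≤ 31 → not valid
(3,22,29): 3+22 ≤ 29 → not valid
(3,17,32): 3+17 ≤ 32 → not valid
(20,32,53): 20+32 ≤ 53 → not valid
(7,7,40): 7+7 ≤ 40 → not valid
1 of the 8 triples forms a triangle.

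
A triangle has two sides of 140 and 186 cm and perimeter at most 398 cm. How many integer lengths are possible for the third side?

Triangle inequality: 46 < x < 326. Perimeter ≤ 398 gives x ≤ 398 − 140 − 186 = 72.
So 46 < x ≤ 72; integers 47 through 72: 26 values.

26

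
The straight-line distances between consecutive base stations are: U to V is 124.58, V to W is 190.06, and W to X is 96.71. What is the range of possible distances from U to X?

The maximum is all hops collinear in one direction: 124.58 + 190.06 + 96.71 = 411.35.
The longest hop is 190.06; the others sum to 221.29. Since 190.06 ≤ 221.29, the path can fold back on itself completely, so the minimum distance is 0.

0 ≤ UX ≤ 411.35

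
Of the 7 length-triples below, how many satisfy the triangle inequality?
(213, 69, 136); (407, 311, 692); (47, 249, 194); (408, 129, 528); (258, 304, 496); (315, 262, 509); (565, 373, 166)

4

(69,136,213): 69+136 ≤ 213 → not valid
(311,407,692): 311+407 > 692 → valid
(47,194,249): 47+194 ≤ 249 → not valid
(129,408,528): 129+408 > 528 → valid
(258,304,496): 258+304 > 496 → valid
(262,315,509): 262+315 > 509 → valid
(166,373,565): 166+373 ≤ 565 → not valid
4 of the 7 triples form a triangle.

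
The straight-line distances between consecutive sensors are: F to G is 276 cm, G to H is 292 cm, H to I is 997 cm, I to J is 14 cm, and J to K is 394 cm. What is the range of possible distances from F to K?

The maximum is all hops collinear in one direction: 276 + 292 + 997 + 14 + 394 = 1973.
The longest hop is 997; the others sum to 976. Folding the others back against it leaves at least 997 − 976 = 21.

21 ≤ FK ≤ 1973 cm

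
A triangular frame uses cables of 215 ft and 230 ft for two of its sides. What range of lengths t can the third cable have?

By the triangle inequality, t must be less than 215 + 230 = 445 and greater than |215 − 230| = 15.

15 < t < 445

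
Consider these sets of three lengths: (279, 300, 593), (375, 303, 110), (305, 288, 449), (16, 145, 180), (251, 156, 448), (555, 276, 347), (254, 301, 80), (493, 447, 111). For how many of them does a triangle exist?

5

(279,300,593): 279+300 ≤ 593 → not valid
(110,303,375): 110+303 > 375 → valid
(288,305,449): 288+305 > 449 → valid
(16,145,180): 16+145 ≤ 180 → not valid
(156,251,448): 156+251 ≤ 448 → not valid
(276,347,555): 276+347 > 555 → valid
(80,254,301): 80+254 > 301 → valid
(111,447,493): 111+447 > 493 → valid
5 of the 8 triples form a triangle.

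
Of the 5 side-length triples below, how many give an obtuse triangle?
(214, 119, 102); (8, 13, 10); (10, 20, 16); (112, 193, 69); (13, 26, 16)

4

(214,119,102): 102²+119² = 24565 < 45796 = 214² → obtuse
(8,13,10): 8²+10² = 164 < 169 = 13² → obtuse
(10,20,16): 10²+16² = 356 < 400 = 20² → obtuse
(112,193,69): 69+112 ≤ 193, not a triangle
(13,26,16): 13²+16² = 425 < 676 = 26² → obtuse
4 of the 5 are obtuse.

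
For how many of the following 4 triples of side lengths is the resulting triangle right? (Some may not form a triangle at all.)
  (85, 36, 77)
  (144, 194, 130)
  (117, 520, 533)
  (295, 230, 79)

3

(85,36,77): 36²+77² = 7225 = 85² → right
(144,194,130): 130²+144² = 37636 = 194² → right
(117,520,533): 117²+520² = 284089 = 533² → right
(295,230,79): 79²+230² = 59141 < 87025 = 295² → obtuse
3 of the 4 are right.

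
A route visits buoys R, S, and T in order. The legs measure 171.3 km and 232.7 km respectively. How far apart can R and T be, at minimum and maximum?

By the triangle inequality, |171.3 − 232.7| ≤ RT ≤ 171.3 + 232.7.

61.4 ≤ RT ≤ 404.0 km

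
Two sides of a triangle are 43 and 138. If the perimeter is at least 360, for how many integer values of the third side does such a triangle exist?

2

Triangle inequality: 95 < x < 181. Perimeter ≥ 360 gives x ≥ 360 − 43 − 138 = 179.
So 179 ≤ x < 181; integers 179 through 180: 2 values.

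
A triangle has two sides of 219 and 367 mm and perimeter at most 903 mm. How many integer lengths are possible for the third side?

Triangle inequality: 148 < x < 586. Perimeter ≤ 903 gives x ≤ 903 − 219 − 367 = 317.
So 148 < x ≤ 317; integers 149 through 317: 169 values.

169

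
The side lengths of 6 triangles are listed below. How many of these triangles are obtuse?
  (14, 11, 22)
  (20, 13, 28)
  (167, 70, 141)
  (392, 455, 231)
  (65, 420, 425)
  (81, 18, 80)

(14,11,22): 11²+14² = 317 < 484 = 22² → obtuse
(20,13,28): 13²+20² = 569 < 784 = 28² → obtuse
(167,70,141): 70²+141² = 24781 < 27889 = 167² → obtuse
(392,455,231): 231²+392² = 207025 = 455² → right
(65,420,425): 65²+420² = 180625 = 425² → right
(81,18,80): 18²+80² = 6724 > 6561 = 81² → acute
3 of the 6 are obtuse.

3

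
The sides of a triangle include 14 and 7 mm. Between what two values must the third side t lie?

7 < t < 21

By the triangle inequality, t must be less than 14 + 7 = 21 and greater than |14 − 7| = 7.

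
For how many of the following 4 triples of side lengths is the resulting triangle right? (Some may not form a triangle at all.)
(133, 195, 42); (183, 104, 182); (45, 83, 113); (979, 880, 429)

1

(133,195,42): 42+133 ≤ 195, not a triangle
(183,104,182): 104²+182² = 43940 > 33489 = 183² → acute
(45,83,113): 45²+83² = 8914 < 12769 = 113² → obtuse
(979,880,429): 429²+880² = 958441 = 979² → right
1 of the 4 is right.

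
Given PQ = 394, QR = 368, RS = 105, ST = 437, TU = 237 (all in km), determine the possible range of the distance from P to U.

The maximum is all hops collinear in one direction: 394 + 368 + 105 + 437 + 237 = 1541.
The longest hop is 437; the others sum to 1104. Since 437 ≤ 1104, the path can fold back on itself completely, so the minimum distance is 0.

0 ≤ PU ≤ 1541 km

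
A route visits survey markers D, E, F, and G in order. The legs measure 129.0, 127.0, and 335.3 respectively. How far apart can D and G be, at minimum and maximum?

The maximum is all hops collinear in one direction: 129.0 + 127.0 + 335.3 = 591.3.
The longest hop is 335.3; the others sum to 256.0. Folding the others back against it leaves at least 335.3 − 256.0 = 79.3.

79.3 ≤ DG ≤ 591.3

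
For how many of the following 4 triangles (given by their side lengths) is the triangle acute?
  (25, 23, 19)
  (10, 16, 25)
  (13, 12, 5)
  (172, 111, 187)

2

(25,23,19): 19²+23² = 890 > 625 = 25² → acute
(10,16,25): 10²+16² = 356 < 625 = 25² → obtuse
(13,12,5): 5²+12² = 169 = 13² → right
(172,111,187): 111²+172² = 41905 > 34969 = 187² → acute
2 of the 4 are acute.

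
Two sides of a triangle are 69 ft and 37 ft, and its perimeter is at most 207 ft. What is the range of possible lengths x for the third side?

Triangle inequality alone gives 32 < x < 106.
The perimeter condition gives x ≤ 207 − 69 − 37 = 101.
Intersecting the two: 32 < x ≤ 101.

32 < x ≤ 101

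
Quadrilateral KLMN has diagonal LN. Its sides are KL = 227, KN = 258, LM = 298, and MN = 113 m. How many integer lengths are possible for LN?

225

From triangle KLN: 31 < LN < 485.
From triangle MLN: 185 < LN < 411.
Intersection: 185 < LN < 411, so integers 186 through 410: 225 values.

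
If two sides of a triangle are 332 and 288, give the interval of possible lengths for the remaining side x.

44 < x < 620

By the triangle inequality, x must be less than 332 + 288 = 620 and greater than |332 − 288| = 44.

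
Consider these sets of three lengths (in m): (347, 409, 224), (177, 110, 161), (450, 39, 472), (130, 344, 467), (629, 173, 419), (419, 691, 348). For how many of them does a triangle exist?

(224,347,409): 224+347 > 409 → valid
(110,161,177): 110+161 > 177 → valid
(39,450,472): 39+450 > 472 → valid
(130,344,467): 130+344 > 467 → valid
(173,419,629): 173+419 ≤ 629 → not valid
(348,419,691): 348+419 > 691 → valid
5 of the 6 triples form a triangle.

5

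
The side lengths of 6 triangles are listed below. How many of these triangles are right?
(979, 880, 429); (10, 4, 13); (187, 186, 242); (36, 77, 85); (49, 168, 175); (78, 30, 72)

(979,880,429): 429²+880² = 958441 = 979² → right
(10,4,13): 4²+10² = 116 < 169 = 13² → obtuse
(187,186,242): 186²+187² = 69565 > 58564 = 242² → acute
(36,77,85): 36²+77² = 7225 = 85² → right
(49,168,175): 49²+168² = 30625 = 175² → right
(78,30,72): 30²+72² = 6084 = 78² → right
4 of the 6 are right.

4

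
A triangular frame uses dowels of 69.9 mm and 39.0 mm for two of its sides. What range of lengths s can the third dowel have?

30.9 < s < 108.9

By the triangle inequality, s must be less than 69.9 + 39.0 = 108.9 and greater than |69.9 − 39.0| = 30.9.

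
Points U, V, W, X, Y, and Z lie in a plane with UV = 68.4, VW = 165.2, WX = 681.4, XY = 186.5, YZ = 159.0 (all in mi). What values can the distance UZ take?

102.3 ≤ UZ ≤ 1260.5 mi

The maximum is all hops collinear in one direction: 68.4 + 165.2 + 681.4 + 186.5 + 159.0 = 1260.5.
The longest hop is 681.4; the others sum to 579.1. Folding the others back against it leaves at least 681.4 − 579.1 = 102.3.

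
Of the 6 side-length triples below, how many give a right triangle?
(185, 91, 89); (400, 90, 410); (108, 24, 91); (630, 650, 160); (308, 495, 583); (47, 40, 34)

3

(185,91,89): 89+91 ≤ 185, not a triangle
(400,90,410): 90²+400² = 168100 = 410² → right
(108,24,91): 24²+91² = 8857 < 11664 = 108² → obtuse
(630,650,160): 160²+630² = 422500 = 650² → right
(308,495,583): 308²+495² = 339889 = 583² → right
(47,40,34): 34²+40² = 2756 > 2209 = 47² → acute
3 of the 6 are right.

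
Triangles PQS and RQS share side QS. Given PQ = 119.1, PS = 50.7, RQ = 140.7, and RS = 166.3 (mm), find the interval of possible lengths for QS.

From triangle PQS: |119.1 − 50.7| < QS < 119.1 + 50.7, i.e. 68.4 < QS < 169.8.
From triangle RQS: 25.6 < QS < 307.0.
Both must hold, so QS lies in the intersection.

68.4 < QS < 169.8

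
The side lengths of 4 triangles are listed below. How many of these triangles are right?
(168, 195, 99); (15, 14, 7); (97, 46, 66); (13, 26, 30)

(168,195,99): 99²+168² = 38025 = 195² → right
(15,14,7): 7²+14² = 245 > 225 = 15² → acute
(97,46,66): 46²+66² = 6472 < 9409 = 97² → obtuse
(13,26,30): 13²+26² = 845 < 900 = 30² → obtuse
1 of the 4 is right.

1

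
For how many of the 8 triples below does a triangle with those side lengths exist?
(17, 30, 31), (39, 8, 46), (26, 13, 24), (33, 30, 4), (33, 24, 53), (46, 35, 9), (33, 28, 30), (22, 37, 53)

7

(17,30,31): 17+30 > 31 → valid
(8,39,46): 8+39 > 46 → valid
(13,24,26): 13+24 > 26 → valid
(4,30,33): 4+30 > 33 → valid
(24,33,53): 24+33 > 53 → valid
(9,35,46): 9+35 ≤ 46 → not valid
(28,30,33): 28+30 > 33 → valid
(22,37,53): 22+37 > 53 → valid
7 of the 8 triples form a triangle.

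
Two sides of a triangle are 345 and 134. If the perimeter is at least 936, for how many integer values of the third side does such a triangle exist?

22

Triangle inequality: 211 < x < 479. Perimeter ≥ 936 gives x ≥ 936 − 345 − 134 = 457.
So 457 ≤ x < 479; integers 457 through 478: 22 values.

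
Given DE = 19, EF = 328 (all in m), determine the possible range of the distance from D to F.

By the triangle inequality, |19 − 328| ≤ DF ≤ 19 + 328.

309 ≤ DF ≤ 347 m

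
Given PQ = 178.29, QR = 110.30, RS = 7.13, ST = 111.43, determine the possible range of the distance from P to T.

The maximum is all hops collinear in one direction: 178.29 + 110.30 + 7.13 + 111.43 = 407.15.
The longest hop is 178.29; the others sum to 228.86. Since 178.29 ≤ 228.86, the path can fold back on itself completely, so the minimum distance is 0.

0 ≤ PT ≤ 407.15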